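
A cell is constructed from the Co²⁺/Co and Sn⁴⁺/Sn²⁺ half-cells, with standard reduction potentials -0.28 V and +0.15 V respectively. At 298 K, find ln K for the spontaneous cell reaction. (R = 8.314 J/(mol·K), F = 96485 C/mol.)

E°_cell = +0.15 − (-0.28) = 0.43 V, with n = 2 electrons transferred.
At equilibrium E = 0, so the Nernst equation gives ln K = nFE°/RT = (2)(96485)(0.43)/((8.314)(298)) = 33.49.

ln K = 33.5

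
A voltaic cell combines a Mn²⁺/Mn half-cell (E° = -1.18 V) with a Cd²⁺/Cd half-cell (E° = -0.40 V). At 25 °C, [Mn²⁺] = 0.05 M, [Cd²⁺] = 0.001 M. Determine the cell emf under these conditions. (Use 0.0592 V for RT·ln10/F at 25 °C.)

The Cd²⁺/Cd couple has the higher reduction potential and acts as the cathode, so E°_cell = -0.40 − (-1.18) = 0.78 V.
Balancing electrons gives n = 2; the reaction quotient is Q = [Mn²⁺]/[Cd²⁺] = 50.0.
At 25 °C, E = E° − (0.0592/n) log Q = 0.78 − (0.0592/2)(1.699) = 0.780 − 0.050 = 0.730 V.

0.730 V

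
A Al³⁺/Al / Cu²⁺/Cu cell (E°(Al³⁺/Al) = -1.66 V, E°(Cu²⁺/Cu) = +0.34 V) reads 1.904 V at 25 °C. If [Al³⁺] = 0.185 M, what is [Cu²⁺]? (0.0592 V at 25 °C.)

From the Nernst equation, log Q = n(E° − E)/0.0592 = 6(2.00 − 1.904)/0.0592 = 9.730, so Q = 5.37 × 10^9.
With Q = [Al³⁺]^2/[Cu²⁺]^3 and the known concentrations, [Cu²⁺]^3 in the denominator gives [Cu²⁺] = 1.9 × 10^-4 M.

1.9 × 10^-4 M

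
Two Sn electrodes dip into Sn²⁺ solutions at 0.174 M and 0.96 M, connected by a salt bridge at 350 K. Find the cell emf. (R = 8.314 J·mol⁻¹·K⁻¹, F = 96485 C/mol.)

0.026 V

Both half-cells are Sn²⁺/Sn, so E°_cell = 0. The concentrated side is the cathode; the cell reaction moves Sn²⁺ from high to low concentration with n = 2.
Q = [Sn²⁺]_dilute/[Sn²⁺]_conc = 0.174/0.96 = 0.181.
E = 0 − (RT/nF) ln Q = −((8.314×350)/(2×96485))(-1.708) = 0.0258 V.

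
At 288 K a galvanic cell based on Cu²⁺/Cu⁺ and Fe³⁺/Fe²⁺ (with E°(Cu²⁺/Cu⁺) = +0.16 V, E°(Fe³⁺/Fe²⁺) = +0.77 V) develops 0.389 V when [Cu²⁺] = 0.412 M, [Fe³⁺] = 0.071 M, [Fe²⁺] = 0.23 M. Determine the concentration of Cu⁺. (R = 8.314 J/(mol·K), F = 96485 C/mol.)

1.8 × 10^-4 M

From the Nernst equation, ln Q = nF(E° − E)/RT = 1×96485×(0.61 − 0.389)/(8.314×288) = 8.905, so Q = 7370.
With Q = [Cu²⁺]·[Fe²⁺]/([Cu⁺]·[Fe³⁺]) and the known concentrations, [Cu⁺] in the denominator gives [Cu⁺] = 1.8 × 10^-4 M.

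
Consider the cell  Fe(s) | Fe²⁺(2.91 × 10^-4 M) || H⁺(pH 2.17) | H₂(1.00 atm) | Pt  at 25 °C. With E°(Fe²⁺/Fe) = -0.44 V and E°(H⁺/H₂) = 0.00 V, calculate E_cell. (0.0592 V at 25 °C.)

The hydrogen couple is the cathode, so E°_cell = 0.44 V; n = 2.
[H⁺] = 10^(−2.17) = 0.0068 M, and Q = [Fe²⁺]·P(H₂) / [H⁺]^2 = 6.37.
E = E° − (0.0592/2) log Q = 0.44 − (0.0592/2)(0.804) = 0.416 V.

0.42 V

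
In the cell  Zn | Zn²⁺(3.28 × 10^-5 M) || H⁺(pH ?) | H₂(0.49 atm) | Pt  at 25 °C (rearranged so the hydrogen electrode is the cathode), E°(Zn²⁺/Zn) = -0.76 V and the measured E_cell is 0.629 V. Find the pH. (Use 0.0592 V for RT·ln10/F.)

E°_cell = 0.76 V and n = 2.
log Q = n(E° − E)/0.0592 = 2×(0.76 − 0.629)/0.0592 = 4.426.
With Q = [Zn²⁺]·P(H₂) / [H⁺]^2, solving for [H⁺] gives log[H⁺] = -4.610, so pH = 4.61.

pH = 4.61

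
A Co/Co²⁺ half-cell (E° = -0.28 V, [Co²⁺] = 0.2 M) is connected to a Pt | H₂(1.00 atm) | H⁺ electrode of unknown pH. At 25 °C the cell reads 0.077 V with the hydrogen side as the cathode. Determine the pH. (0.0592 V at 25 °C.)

E°_cell = 0.28 V and n = 2.
log Q = n(E° − E)/0.0592 = 2×(0.28 − 0.077)/0.0592 = 6.858.
With Q = [Co²⁺]·P(H₂) / [H⁺]^2, solving for [H⁺] gives log[H⁺] = -3.779, so pH = 3.78.

pH = 3.78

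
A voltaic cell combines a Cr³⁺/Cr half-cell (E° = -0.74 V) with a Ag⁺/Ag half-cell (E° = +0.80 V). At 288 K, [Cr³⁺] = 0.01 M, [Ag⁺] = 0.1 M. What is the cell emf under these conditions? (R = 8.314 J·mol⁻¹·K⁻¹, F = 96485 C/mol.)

The Ag⁺/Ag couple has the higher reduction potential and acts as the cathode, so E°_cell = +0.80 − (-0.74) = 1.54 V.
Balancing electrons gives n = 3; the reaction quotient is Q = [Cr³⁺]/[Ag⁺]^3 = 10.0.
E = E° − (RT/nF) ln Q = 1.54 − (8.314×288)/(3×96485) × (2.303) = 1.540 − 0.019 = 1.521 V.

1.52 V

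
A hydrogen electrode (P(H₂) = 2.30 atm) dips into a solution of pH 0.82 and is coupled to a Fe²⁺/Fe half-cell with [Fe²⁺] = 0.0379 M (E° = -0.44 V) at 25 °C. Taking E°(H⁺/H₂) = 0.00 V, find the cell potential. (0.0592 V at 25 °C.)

The hydrogen couple is the cathode, so E°_cell = 0.44 V; n = 2.
[H⁺] = 10^(−0.82) = 0.15 M, and Q = [Fe²⁺]·P(H₂) / [H⁺]^2 = 3.81.
E = E° − (0.0592/2) log Q = 0.44 − (0.0592/2)(0.580) = 0.423 V.

0.42 V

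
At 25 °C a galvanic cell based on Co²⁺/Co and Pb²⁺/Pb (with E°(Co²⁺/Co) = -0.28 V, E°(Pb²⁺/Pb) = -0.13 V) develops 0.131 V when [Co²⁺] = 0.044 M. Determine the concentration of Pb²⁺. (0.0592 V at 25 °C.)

0.01 M

From the Nernst equation, log Q = n(E° − E)/0.0592 = 2(0.15 − 0.131)/0.0592 = 0.642, so Q = 4.38.
With Q = [Co²⁺]/[Pb²⁺] and the known concentrations, [Pb²⁺] in the denominator gives [Pb²⁺] = 0.01 M.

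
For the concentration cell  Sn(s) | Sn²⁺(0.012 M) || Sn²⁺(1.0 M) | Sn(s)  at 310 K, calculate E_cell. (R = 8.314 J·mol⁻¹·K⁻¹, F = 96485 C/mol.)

0.059 V

Both half-cells are Sn²⁺/Sn, so E°_cell = 0. The concentrated side is the cathode; the cell reaction moves Sn²⁺ from high to low concentration with n = 2.
Q = [Sn²⁺]_dilute/[Sn²⁺]_conc = 0.012/1.0 = 0.0120.
E = 0 − (RT/nF) ln Q = −((8.314×310)/(2×96485))(-4.423) = 0.0591 V.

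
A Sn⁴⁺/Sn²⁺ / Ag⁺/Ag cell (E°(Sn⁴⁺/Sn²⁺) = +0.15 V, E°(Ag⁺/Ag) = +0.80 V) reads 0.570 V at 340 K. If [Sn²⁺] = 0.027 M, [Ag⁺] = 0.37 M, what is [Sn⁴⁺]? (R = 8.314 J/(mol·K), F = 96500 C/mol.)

From the Nernst equation, ln Q = nF(E° − E)/RT = 2×96500×(0.65 − 0.570)/(8.314×340) = 5.462, so Q = 236.
With Q = [Sn⁴⁺]/([Sn²⁺]·[Ag⁺]^2) and the known concentrations, [Sn⁴⁺] in the numerator gives [Sn⁴⁺] = 0.87 M.

0.87 M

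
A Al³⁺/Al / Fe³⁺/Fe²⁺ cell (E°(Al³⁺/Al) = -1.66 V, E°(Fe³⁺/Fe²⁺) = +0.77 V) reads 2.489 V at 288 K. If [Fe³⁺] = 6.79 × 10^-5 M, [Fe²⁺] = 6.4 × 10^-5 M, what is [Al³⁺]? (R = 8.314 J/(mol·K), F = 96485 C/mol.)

9.5 × 10^-4 M

From the Nernst equation, ln Q = nF(E° − E)/RT = 3×96485×(2.43 − 2.489)/(8.314×288) = -7.132, so Q = 7.99 × 10^-4.
With Q = [Al³⁺]·[Fe²⁺]^3/[Fe³⁺]^3 and the known concentrations, [Al³⁺] in the numerator gives [Al³⁺] = 9.5 × 10^-4 M.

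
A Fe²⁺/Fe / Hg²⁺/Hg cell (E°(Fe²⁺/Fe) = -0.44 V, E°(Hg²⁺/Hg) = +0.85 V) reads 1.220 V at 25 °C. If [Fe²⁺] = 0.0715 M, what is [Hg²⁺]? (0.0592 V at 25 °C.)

3.1 × 10^-4 M

From the Nernst equation, log Q = n(E° − E)/0.0592 = 2(1.29 − 1.220)/0.0592 = 2.365, so Q = 232.
With Q = [Fe²⁺]/[Hg²⁺] and the known concentrations, [Hg²⁺] in the denominator gives [Hg²⁺] = 3.1 × 10^-4 M.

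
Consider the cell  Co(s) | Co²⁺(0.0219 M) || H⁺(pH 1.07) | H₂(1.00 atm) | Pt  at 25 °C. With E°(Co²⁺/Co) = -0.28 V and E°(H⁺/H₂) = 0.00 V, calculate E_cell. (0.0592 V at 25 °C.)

0.27 V

The hydrogen couple is the cathode, so E°_cell = 0.28 V; n = 2.
[H⁺] = 10^(−1.07) = 0.085 M, and Q = [Co²⁺]·P(H₂) / [H⁺]^2 = 3.02.
E = E° − (0.0592/2) log Q = 0.28 − (0.0592/2)(0.480) = 0.266 V.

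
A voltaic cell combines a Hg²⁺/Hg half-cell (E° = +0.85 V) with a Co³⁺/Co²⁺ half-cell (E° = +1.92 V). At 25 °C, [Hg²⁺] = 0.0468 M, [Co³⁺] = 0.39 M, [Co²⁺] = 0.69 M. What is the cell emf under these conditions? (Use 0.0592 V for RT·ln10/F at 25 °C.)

The Co³⁺/Co²⁺ couple has the higher reduction potential and acts as the cathode, so E°_cell = +1.92 − (+0.85) = 1.07 V.
Balancing electrons gives n = 2; the reaction quotient is Q = [Hg²⁺]·[Co²⁺]^2/[Co³⁺]^2 = 0.146.
At 25 °C, E = E° − (0.0592/n) log Q = 1.07 − (0.0592/2)(-0.834) = 1.070 + 0.025 = 1.095 V.

1.09 V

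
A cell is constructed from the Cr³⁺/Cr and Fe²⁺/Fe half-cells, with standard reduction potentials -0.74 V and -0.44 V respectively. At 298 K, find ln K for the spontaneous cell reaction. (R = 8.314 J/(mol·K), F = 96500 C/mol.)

E°_cell = -0.44 − (-0.74) = 0.30 V, with n = 6 electrons transferred.
At equilibrium E = 0, so the Nernst equation gives ln K = nFE°/RT = (6)(96500)(0.30)/((8.314)(298)) = 70.11.

ln K = 70.1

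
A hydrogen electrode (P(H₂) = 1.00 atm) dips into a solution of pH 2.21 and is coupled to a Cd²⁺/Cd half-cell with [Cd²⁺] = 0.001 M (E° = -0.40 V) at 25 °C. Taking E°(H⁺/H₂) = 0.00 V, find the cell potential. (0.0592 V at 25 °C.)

0.36 V

The hydrogen couple is the cathode, so E°_cell = 0.40 V; n = 2.
[H⁺] = 10^(−2.21) = 0.0062 M, and Q = [Cd²⁺]·P(H₂) / [H⁺]^2 = 26.3.
E = E° − (0.0592/2) log Q = 0.40 − (0.0592/2)(1.420) = 0.358 V.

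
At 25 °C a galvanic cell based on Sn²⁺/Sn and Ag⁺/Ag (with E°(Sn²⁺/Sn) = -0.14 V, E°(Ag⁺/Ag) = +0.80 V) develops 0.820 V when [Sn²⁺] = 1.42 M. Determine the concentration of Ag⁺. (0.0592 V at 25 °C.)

From the Nernst equation, log Q = n(E° − E)/0.0592 = 2(0.94 − 0.820)/0.0592 = 4.054, so Q = 1.13 × 10^4.
With Q = [Sn²⁺]/[Ag⁺]^2 and the known concentrations, [Ag⁺]^2 in the denominator gives [Ag⁺] = 0.011 M.

0.011 M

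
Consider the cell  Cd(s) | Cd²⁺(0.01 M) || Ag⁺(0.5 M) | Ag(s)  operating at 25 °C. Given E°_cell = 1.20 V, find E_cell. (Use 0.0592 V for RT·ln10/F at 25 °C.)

1.24 V

Balancing electrons gives n = 2; the reaction quotient is Q = [Cd²⁺]/[Ag⁺]^2 = 0.0400.
At 25 °C, E = E° − (0.0592/n) log Q = 1.20 − (0.0592/2)(-1.398) = 1.200 + 0.041 = 1.241 V.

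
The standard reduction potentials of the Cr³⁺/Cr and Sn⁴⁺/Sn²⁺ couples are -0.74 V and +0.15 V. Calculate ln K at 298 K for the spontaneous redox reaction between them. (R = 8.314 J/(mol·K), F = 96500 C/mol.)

ln K = 208.0

E°_cell = +0.15 − (-0.74) = 0.89 V, with n = 6 electrons transferred.
At equilibrium E = 0, so the Nernst equation gives ln K = nFE°/RT = (6)(96500)(0.89)/((8.314)(298)) = 207.99.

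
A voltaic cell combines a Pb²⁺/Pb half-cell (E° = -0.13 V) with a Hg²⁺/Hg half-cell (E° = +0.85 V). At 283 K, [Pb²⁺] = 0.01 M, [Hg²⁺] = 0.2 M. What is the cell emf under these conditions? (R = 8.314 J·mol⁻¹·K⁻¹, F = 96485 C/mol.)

1.02 V

The Hg²⁺/Hg couple has the higher reduction potential and acts as the cathode, so E°_cell = +0.85 − (-0.13) = 0.98 V.
Balancing electrons gives n = 2; the reaction quotient is Q = [Pb²⁺]/[Hg²⁺] = 0.0500.
E = E° − (RT/nF) ln Q = 0.98 − (8.314×283)/(2×96485) × (-2.996) = 0.980 + 0.037 = 1.017 V.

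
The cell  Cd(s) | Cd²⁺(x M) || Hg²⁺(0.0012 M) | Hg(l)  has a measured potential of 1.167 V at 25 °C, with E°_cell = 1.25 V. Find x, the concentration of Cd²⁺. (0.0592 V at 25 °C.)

0.76 M

From the Nernst equation, log Q = n(E° − E)/0.0592 = 2(1.25 − 1.167)/0.0592 = 2.804, so Q = 637.
With Q = [Cd²⁺]/[Hg²⁺] and the known concentrations, [Cd²⁺] in the numerator gives [Cd²⁺] = 0.76 M.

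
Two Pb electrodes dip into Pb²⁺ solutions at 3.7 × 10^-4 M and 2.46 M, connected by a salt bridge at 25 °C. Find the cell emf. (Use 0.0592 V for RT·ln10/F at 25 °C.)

Both half-cells are Pb²⁺/Pb, so E°_cell = 0. The concentrated side is the cathode; the cell reaction moves Pb²⁺ from high to low concentration with n = 2.
Q = [Pb²⁺]_dilute/[Pb²⁺]_conc = 3.7 × 10^-4/2.46 = 1.5 × 10^-4.
E = 0 − (0.0592/2) log Q = −(0.0592/2)(-3.823) = 0.1132 V.

0.11 V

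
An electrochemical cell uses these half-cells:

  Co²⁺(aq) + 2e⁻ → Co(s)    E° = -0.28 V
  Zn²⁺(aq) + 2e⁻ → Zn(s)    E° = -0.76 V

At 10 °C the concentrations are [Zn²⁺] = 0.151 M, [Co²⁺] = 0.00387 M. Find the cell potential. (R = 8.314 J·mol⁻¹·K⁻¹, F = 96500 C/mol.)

The Co²⁺/Co couple has the higher reduction potential and acts as the cathode, so E°_cell = -0.28 − (-0.76) = 0.48 V.
Balancing electrons gives n = 2; the reaction quotient is Q = [Zn²⁺]/[Co²⁺] = 39.0.
E = E° − (RT/nF) ln Q = 0.48 − (8.314×283)/(2×96500) × (3.664) = 0.480 − 0.045 = 0.435 V.

0.435 V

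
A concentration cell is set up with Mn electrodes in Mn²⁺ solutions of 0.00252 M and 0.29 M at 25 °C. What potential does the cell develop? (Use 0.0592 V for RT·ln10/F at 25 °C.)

Both half-cells are Mn²⁺/Mn, so E°_cell = 0. The concentrated side is the cathode; the cell reaction moves Mn²⁺ from high to low concentration with n = 2.
Q = [Mn²⁺]_dilute/[Mn²⁺]_conc = 0.00252/0.29 = 0.00869.
E = 0 − (0.0592/2) log Q = −(0.0592/2)(-2.061) = 0.0610 V.

0.061 V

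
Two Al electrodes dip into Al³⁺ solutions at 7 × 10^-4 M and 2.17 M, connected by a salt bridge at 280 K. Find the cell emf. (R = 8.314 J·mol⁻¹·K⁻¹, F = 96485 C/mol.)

Both half-cells are Al³⁺/Al, so E°_cell = 0. The concentrated side is the cathode; the cell reaction moves Al³⁺ from high to low concentration with n = 3.
Q = [Al³⁺]_dilute/[Al³⁺]_conc = 7 × 10^-4/2.17 = 3.23 × 10^-4.
E = 0 − (RT/nF) ln Q = −((8.314×280)/(3×96485))(-8.039) = 0.0647 V.

0.065 V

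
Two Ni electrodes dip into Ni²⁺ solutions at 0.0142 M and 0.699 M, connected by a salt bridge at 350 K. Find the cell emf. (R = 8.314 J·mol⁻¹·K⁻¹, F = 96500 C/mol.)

Both half-cells are Ni²⁺/Ni, so E°_cell = 0. The concentrated side is the cathode; the cell reaction moves Ni²⁺ from high to low concentration with n = 2.
Q = [Ni²⁺]_dilute/[Ni²⁺]_conc = 0.0142/0.699 = 0.0203.
E = 0 − (RT/nF) ln Q = −((8.314×350)/(2×96500))(-3.896) = 0.0587 V.

0.059 V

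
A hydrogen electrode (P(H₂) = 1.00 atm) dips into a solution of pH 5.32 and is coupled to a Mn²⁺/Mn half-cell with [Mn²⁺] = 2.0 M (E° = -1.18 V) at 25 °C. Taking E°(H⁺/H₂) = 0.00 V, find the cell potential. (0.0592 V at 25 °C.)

The hydrogen couple is the cathode, so E°_cell = 1.18 V; n = 2.
[H⁺] = 10^(−5.32) = 4.8 × 10^-6 M, and Q = [Mn²⁺]·P(H₂) / [H⁺]^2 = 8.73 × 10^10.
E = E° − (0.0592/2) log Q = 1.18 − (0.0592/2)(10.941) = 0.856 V.

0.86 V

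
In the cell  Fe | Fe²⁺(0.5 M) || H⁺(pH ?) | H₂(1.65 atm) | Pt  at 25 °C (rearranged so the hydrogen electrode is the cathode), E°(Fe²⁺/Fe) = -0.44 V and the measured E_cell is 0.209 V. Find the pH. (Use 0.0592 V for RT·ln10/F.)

pH = 3.94

E°_cell = 0.44 V and n = 2.
log Q = n(E° − E)/0.0592 = 2×(0.44 − 0.209)/0.0592 = 7.804.
With Q = [Fe²⁺]·P(H₂) / [H⁺]^2, solving for [H⁺] gives log[H⁺] = -3.944, so pH = 3.94.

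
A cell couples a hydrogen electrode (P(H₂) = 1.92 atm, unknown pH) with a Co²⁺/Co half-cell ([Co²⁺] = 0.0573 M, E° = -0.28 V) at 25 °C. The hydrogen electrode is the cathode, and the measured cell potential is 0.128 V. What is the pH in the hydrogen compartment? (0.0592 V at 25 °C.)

E°_cell = 0.28 V and n = 2.
log Q = n(E° − E)/0.0592 = 2×(0.28 − 0.128)/0.0592 = 5.135.
With Q = [Co²⁺]·P(H₂) / [H⁺]^2, solving for [H⁺] gives log[H⁺] = -3.047, so pH = 3.05.

pH = 3.05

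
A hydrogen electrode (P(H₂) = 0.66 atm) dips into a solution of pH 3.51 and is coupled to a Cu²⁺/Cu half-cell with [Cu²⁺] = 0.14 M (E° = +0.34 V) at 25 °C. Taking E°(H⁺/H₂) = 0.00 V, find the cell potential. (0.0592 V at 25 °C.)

0.52 V

The Cu²⁺/Cu couple is the cathode, so E°_cell = 0.34 V; n = 2.
[H⁺] = 10^(−3.51) = 3.1 × 10^-4 M, and Q = [H⁺]^2 / ([Cu²⁺]·P(H₂)) = 1.03 × 10^-6.
E = E° − (0.0592/2) log Q = 0.34 − (0.0592/2)(-5.986) = 0.517 V.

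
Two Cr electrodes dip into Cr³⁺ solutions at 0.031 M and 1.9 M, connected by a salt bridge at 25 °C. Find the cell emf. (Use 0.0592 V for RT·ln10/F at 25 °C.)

Both half-cells are Cr³⁺/Cr, so E°_cell = 0. The concentrated side is the cathode; the cell reaction moves Cr³⁺ from high to low concentration with n = 3.
Q = [Cr³⁺]_dilute/[Cr³⁺]_conc = 0.031/1.9 = 0.0163.
E = 0 − (0.0592/3) log Q = −(0.0592/3)(-1.787) = 0.0353 V.

0.035 V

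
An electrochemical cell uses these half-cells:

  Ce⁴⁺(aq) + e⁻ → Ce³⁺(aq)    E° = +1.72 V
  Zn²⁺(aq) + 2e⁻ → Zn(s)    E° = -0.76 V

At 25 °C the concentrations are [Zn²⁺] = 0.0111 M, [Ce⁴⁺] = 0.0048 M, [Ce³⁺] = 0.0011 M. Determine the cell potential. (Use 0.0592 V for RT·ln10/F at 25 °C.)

The Ce⁴⁺/Ce³⁺ couple has the higher reduction potential and acts as the cathode, so E°_cell = +1.72 − (-0.76) = 2.48 V.
Balancing electrons gives n = 2; the reaction quotient is Q = [Zn²⁺]·[Ce³⁺]^2/[Ce⁴⁺]^2 = 5.83 × 10^-4.
At 25 °C, E = E° − (0.0592/n) log Q = 2.48 − (0.0592/2)(-3.234) = 2.480 + 0.096 = 2.576 V.

2.58 V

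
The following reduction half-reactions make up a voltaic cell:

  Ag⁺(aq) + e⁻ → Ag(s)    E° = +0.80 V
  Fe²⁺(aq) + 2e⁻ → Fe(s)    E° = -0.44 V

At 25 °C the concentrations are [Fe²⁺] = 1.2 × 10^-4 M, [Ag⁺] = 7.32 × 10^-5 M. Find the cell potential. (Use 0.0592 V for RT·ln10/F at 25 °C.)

The Ag⁺/Ag couple has the higher reduction potential and acts as the cathode, so E°_cell = +0.80 − (-0.44) = 1.24 V.
Balancing electrons gives n = 2; the reaction quotient is Q = [Fe²⁺]/[Ag⁺]^2 = 2.24 × 10^4.
At 25 °C, E = E° − (0.0592/n) log Q = 1.24 − (0.0592/2)(4.350) = 1.240 − 0.129 = 1.111 V.

1.11 V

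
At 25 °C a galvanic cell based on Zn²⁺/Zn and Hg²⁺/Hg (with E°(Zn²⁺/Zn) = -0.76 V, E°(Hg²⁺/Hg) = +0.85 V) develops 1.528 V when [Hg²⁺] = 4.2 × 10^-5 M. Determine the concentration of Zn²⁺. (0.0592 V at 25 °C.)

0.025 M

From the Nernst equation, log Q = n(E° − E)/0.0592 = 2(1.61 − 1.528)/0.0592 = 2.770, so Q = 589.
With Q = [Zn²⁺]/[Hg²⁺] and the known concentrations, [Zn²⁺] in the numerator gives [Zn²⁺] = 0.025 M.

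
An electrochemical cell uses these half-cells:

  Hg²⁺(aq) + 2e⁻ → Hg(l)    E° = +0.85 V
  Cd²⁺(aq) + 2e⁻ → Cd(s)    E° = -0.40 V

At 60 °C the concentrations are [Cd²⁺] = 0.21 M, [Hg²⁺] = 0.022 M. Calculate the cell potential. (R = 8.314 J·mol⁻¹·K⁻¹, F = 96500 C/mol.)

1.22 V

The Hg²⁺/Hg couple has the higher reduction potential and acts as the cathode, so E°_cell = +0.85 − (-0.40) = 1.25 V.
Balancing electrons gives n = 2; the reaction quotient is Q = [Cd²⁺]/[Hg²⁺] = 9.55.
E = E° − (RT/nF) ln Q = 1.25 − (8.314×333)/(2×96500) × (2.256) = 1.250 − 0.032 = 1.218 V.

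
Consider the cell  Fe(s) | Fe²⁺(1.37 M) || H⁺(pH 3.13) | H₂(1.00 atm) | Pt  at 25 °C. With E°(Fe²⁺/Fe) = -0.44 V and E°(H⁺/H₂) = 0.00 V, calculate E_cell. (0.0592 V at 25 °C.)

The hydrogen couple is the cathode, so E°_cell = 0.44 V; n = 2.
[H⁺] = 10^(−3.13) = 7.4 × 10^-4 M, and Q = [Fe²⁺]·P(H₂) / [H⁺]^2 = 2.49 × 10^6.
E = E° − (0.0592/2) log Q = 0.44 − (0.0592/2)(6.397) = 0.251 V.

0.25 V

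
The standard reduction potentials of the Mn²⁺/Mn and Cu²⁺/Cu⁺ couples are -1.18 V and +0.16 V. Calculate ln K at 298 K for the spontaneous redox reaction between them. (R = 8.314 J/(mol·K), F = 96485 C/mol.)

ln K = 104.4

E°_cell = +0.16 − (-1.18) = 1.34 V, with n = 2 electrons transferred.
At equilibrium E = 0, so the Nernst equation gives ln K = nFE°/RT = (2)(96485)(1.34)/((8.314)(298)) = 104.37.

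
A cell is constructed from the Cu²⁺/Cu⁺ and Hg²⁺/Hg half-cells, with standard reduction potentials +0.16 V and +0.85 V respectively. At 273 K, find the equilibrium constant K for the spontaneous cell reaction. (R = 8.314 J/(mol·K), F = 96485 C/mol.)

E°_cell = +0.85 − (+0.16) = 0.69 V, with n = 2 electrons transferred.
At equilibrium E = 0, so the Nernst equation gives ln K = nFE°/RT = (2)(96485)(0.69)/((8.314)(273)) = 58.66.
K = e^58.66 = 3 × 10^25.

3 × 10^25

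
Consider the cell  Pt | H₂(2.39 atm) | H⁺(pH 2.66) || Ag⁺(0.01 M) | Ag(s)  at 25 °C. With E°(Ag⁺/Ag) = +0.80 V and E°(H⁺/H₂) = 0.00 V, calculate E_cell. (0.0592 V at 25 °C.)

The Ag⁺/Ag couple is the cathode, so E°_cell = 0.80 V; n = 2.
[H⁺] = 10^(−2.66) = 0.0022 M, and Q = [H⁺]^2 / ([Ag⁺]^2·P(H₂)) = 0.0200.
E = E° − (0.0592/2) log Q = 0.80 − (0.0592/2)(-1.698) = 0.850 V.

0.85 V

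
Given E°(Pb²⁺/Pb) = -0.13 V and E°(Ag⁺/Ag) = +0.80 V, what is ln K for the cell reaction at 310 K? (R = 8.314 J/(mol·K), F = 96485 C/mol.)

ln K = 69.6

E°_cell = +0.80 − (-0.13) = 0.93 V, with n = 2 electrons transferred.
At equilibrium E = 0, so the Nernst equation gives ln K = nFE°/RT = (2)(96485)(0.93)/((8.314)(310)) = 69.63.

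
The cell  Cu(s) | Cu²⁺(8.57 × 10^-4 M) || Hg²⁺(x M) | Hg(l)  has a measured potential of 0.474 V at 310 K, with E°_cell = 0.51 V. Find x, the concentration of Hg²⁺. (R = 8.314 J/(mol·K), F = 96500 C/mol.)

From the Nernst equation, ln Q = nF(E° − E)/RT = 2×96500×(0.51 − 0.474)/(8.314×310) = 2.696, so Q = 14.8.
With Q = [Cu²⁺]/[Hg²⁺] and the known concentrations, [Hg²⁺] in the denominator gives [Hg²⁺] = 5.8 × 10^-5 M.

5.8 × 10^-5 M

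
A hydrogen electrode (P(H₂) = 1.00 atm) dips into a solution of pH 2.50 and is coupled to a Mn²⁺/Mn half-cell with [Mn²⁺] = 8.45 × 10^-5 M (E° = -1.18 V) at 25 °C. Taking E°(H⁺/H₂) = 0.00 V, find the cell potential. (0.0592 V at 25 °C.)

1.15 V

The hydrogen couple is the cathode, so E°_cell = 1.18 V; n = 2.
[H⁺] = 10^(−2.50) = 0.0032 M, and Q = [Mn²⁺]·P(H₂) / [H⁺]^2 = 8.45.
E = E° − (0.0592/2) log Q = 1.18 − (0.0592/2)(0.927) = 1.153 V.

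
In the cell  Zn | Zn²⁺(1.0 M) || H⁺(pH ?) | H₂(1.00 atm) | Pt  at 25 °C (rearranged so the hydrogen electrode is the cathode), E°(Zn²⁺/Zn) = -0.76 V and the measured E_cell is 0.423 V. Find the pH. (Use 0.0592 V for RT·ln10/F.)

pH = 5.69

E°_cell = 0.76 V and n = 2.
log Q = n(E° − E)/0.0592 = 2×(0.76 − 0.423)/0.0592 = 11.385.
With Q = [Zn²⁺]·P(H₂) / [H⁺]^2, solving for [H⁺] gives log[H⁺] = -5.693, so pH = 5.69.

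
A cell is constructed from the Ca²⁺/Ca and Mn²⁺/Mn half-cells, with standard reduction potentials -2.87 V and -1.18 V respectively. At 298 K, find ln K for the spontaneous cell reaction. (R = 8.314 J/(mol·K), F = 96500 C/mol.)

ln K = 131.6

E°_cell = -1.18 − (-2.87) = 1.69 V, with n = 2 electrons transferred.
At equilibrium E = 0, so the Nernst equation gives ln K = nFE°/RT = (2)(96500)(1.69)/((8.314)(298)) = 131.65.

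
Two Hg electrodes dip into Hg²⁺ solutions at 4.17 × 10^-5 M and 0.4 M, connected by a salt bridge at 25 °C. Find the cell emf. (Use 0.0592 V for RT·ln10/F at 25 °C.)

Both half-cells are Hg²⁺/Hg, so E°_cell = 0. The concentrated side is the cathode; the cell reaction moves Hg²⁺ from high to low concentration with n = 2.
Q = [Hg²⁺]_dilute/[Hg²⁺]_conc = 4.17 × 10^-5/0.4 = 1.04 × 10^-4.
E = 0 − (0.0592/2) log Q = −(0.0592/2)(-3.982) = 0.1179 V.

0.12 V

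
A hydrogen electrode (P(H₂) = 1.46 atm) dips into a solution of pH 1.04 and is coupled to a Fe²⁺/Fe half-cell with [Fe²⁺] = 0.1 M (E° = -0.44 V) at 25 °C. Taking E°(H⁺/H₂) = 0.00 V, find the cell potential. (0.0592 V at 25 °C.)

0.40 V

The hydrogen couple is the cathode, so E°_cell = 0.44 V; n = 2.
[H⁺] = 10^(−1.04) = 0.091 M, and Q = [Fe²⁺]·P(H₂) / [H⁺]^2 = 17.6.
E = E° − (0.0592/2) log Q = 0.44 − (0.0592/2)(1.244) = 0.403 V.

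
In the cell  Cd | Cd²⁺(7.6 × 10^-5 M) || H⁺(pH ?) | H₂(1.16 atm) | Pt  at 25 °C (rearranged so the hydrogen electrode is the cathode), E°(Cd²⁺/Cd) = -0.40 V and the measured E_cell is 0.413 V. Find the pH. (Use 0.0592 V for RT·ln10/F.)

pH = 1.81

E°_cell = 0.40 V and n = 2.
log Q = n(E° − E)/0.0592 = 2×(0.40 − 0.413)/0.0592 = -0.439.
With Q = [Cd²⁺]·P(H₂) / [H⁺]^2, solving for [H⁺] gives log[H⁺] = -1.808, so pH = 1.81.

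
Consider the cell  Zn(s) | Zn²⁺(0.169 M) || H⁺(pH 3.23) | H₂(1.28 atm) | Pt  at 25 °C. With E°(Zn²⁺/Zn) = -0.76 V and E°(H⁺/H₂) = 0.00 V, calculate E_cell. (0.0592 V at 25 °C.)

The hydrogen couple is the cathode, so E°_cell = 0.76 V; n = 2.
[H⁺] = 10^(−3.23) = 5.9 × 10^-4 M, and Q = [Zn²⁺]·P(H₂) / [H⁺]^2 = 6.24 × 10^5.
E = E° − (0.0592/2) log Q = 0.76 − (0.0592/2)(5.795) = 0.588 V.

0.59 V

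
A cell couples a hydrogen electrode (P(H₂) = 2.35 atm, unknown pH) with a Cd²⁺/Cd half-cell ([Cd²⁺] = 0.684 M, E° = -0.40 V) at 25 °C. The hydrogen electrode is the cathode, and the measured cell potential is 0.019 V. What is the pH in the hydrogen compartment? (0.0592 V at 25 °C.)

E°_cell = 0.40 V and n = 2.
log Q = n(E° − E)/0.0592 = 2×(0.40 − 0.019)/0.0592 = 12.872.
With Q = [Cd²⁺]·P(H₂) / [H⁺]^2, solving for [H⁺] gives log[H⁺] = -6.333, so pH = 6.33.

pH = 6.33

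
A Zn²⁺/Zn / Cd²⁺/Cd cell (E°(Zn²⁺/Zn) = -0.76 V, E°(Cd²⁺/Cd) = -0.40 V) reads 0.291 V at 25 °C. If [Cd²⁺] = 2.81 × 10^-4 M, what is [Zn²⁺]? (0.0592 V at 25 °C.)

From the Nernst equation, log Q = n(E° − E)/0.0592 = 2(0.36 − 0.291)/0.0592 = 2.331, so Q = 214.
With Q = [Zn²⁺]/[Cd²⁺] and the known concentrations, [Zn²⁺] in the numerator gives [Zn²⁺] = 0.06 M.

0.06 M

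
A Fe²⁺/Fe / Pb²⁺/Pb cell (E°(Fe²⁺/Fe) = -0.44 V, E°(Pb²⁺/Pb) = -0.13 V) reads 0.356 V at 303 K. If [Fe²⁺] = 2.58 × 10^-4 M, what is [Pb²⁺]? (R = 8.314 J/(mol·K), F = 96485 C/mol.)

From the Nernst equation, ln Q = nF(E° − E)/RT = 2×96485×(0.31 − 0.356)/(8.314×303) = -3.524, so Q = 0.0295.
With Q = [Fe²⁺]/[Pb²⁺] and the known concentrations, [Pb²⁺] in the denominator gives [Pb²⁺] = 0.0087 M.

0.0087 M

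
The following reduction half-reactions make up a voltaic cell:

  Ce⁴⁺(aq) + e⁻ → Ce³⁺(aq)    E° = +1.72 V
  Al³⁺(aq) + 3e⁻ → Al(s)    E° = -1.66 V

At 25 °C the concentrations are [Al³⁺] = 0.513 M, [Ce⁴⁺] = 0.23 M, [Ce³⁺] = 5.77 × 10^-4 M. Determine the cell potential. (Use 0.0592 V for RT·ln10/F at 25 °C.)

The Ce⁴⁺/Ce³⁺ couple has the higher reduction potential and acts as the cathode, so E°_cell = +1.72 − (-1.66) = 3.38 V.
Balancing electrons gives n = 3; the reaction quotient is Q = [Al³⁺]·[Ce³⁺]^3/[Ce⁴⁺]^3 = 8.1 × 10^-9.
At 25 °C, E = E° − (0.0592/n) log Q = 3.38 − (0.0592/3)(-8.092) = 3.380 + 0.160 = 3.540 V.

3.54 V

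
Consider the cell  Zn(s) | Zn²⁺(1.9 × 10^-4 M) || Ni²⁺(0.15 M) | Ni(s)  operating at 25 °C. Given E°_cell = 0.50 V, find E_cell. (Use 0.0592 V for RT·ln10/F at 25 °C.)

0.586 V

Balancing electrons gives n = 2; the reaction quotient is Q = [Zn²⁺]/[Ni²⁺] = 0.00127.
At 25 °C, E = E° − (0.0592/n) log Q = 0.50 − (0.0592/2)(-2.897) = 0.500 + 0.086 = 0.586 V.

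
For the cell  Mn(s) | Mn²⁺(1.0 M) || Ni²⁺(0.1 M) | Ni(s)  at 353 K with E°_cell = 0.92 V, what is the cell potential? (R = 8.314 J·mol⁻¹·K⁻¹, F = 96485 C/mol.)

0.885 V

Balancing electrons gives n = 2; the reaction quotient is Q = [Mn²⁺]/[Ni²⁺] = 10.0.
E = E° − (RT/nF) ln Q = 0.92 − (8.314×353)/(2×96485) × (2.303) = 0.920 − 0.035 = 0.885 V.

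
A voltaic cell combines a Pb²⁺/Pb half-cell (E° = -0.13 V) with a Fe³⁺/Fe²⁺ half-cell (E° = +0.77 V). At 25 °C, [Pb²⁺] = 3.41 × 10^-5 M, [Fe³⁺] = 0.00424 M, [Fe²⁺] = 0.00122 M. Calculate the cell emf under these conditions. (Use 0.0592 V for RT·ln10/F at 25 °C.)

1.06 V

The Fe³⁺/Fe²⁺ couple has the higher reduction potential and acts as the cathode, so E°_cell = +0.77 − (-0.13) = 0.90 V.
Balancing electrons gives n = 2; the reaction quotient is Q = [Pb²⁺]·[Fe²⁺]^2/[Fe³⁺]^2 = 2.82 × 10^-6.
At 25 °C, E = E° − (0.0592/n) log Q = 0.90 − (0.0592/2)(-5.549) = 0.900 + 0.164 = 1.064 V.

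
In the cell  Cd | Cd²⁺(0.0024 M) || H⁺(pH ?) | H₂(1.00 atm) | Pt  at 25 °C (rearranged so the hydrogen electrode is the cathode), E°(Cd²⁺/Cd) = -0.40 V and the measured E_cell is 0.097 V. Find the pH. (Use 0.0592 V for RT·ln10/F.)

E°_cell = 0.40 V and n = 2.
log Q = n(E° − E)/0.0592 = 2×(0.40 − 0.097)/0.0592 = 10.236.
With Q = [Cd²⁺]·P(H₂) / [H⁺]^2, solving for [H⁺] gives log[H⁺] = -6.428, so pH = 6.43.

pH = 6.43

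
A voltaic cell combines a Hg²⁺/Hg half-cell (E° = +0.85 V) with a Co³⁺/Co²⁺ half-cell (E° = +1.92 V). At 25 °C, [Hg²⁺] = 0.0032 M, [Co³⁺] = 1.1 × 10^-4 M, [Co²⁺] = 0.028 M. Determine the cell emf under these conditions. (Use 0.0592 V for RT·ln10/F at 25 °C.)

The Co³⁺/Co²⁺ couple has the higher reduction potential and acts as the cathode, so E°_cell = +1.92 − (+0.85) = 1.07 V.
Balancing electrons gives n = 2; the reaction quotient is Q = [Hg²⁺]·[Co²⁺]^2/[Co³⁺]^2 = 207.
At 25 °C, E = E° − (0.0592/n) log Q = 1.07 − (0.0592/2)(2.317) = 1.070 − 0.069 = 1.001 V.

1.00 V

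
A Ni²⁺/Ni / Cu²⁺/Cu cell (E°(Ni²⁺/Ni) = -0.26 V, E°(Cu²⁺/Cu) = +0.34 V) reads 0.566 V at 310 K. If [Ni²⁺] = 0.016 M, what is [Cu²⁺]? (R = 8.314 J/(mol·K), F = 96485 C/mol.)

0.0013 M

From the Nernst equation, ln Q = nF(E° − E)/RT = 2×96485×(0.60 − 0.566)/(8.314×310) = 2.546, so Q = 12.8.
With Q = [Ni²⁺]/[Cu²⁺] and the known concentrations, [Cu²⁺] in the denominator gives [Cu²⁺] = 0.0013 M.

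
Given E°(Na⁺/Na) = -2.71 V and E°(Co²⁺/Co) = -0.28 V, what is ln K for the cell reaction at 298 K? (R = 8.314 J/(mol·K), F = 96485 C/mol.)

E°_cell = -0.28 − (-2.71) = 2.43 V, with n = 2 electrons transferred.
At equilibrium E = 0, so the Nernst equation gives ln K = nFE°/RT = (2)(96485)(2.43)/((8.314)(298)) = 189.26.

ln K = 189.3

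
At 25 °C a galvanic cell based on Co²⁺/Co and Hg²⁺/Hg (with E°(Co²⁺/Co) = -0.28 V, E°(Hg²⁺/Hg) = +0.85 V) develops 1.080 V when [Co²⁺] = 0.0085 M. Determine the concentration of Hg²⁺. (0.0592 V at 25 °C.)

From the Nernst equation, log Q = n(E° − E)/0.0592 = 2(1.13 − 1.080)/0.0592 = 1.689, so Q = 48.9.
With Q = [Co²⁺]/[Hg²⁺] and the known concentrations, [Hg²⁺] in the denominator gives [Hg²⁺] = 1.7 × 10^-4 M.

1.7 × 10^-4 M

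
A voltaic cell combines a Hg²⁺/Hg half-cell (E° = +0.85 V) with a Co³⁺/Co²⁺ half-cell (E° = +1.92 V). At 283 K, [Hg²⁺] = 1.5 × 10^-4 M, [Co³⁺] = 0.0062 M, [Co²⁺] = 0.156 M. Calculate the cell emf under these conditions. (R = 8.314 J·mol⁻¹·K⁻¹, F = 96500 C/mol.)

1.10 V

The Co³⁺/Co²⁺ couple has the higher reduction potential and acts as the cathode, so E°_cell = +1.92 − (+0.85) = 1.07 V.
Balancing electrons gives n = 2; the reaction quotient is Q = [Hg²⁺]·[Co²⁺]^2/[Co³⁺]^2 = 0.0950.
E = E° − (RT/nF) ln Q = 1.07 − (8.314×283)/(2×96500) × (-2.354) = 1.070 + 0.029 = 1.099 V.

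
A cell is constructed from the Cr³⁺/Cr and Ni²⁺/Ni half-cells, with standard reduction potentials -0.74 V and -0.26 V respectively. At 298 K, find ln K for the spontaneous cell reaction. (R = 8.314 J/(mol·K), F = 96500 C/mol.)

ln K = 112.2

E°_cell = -0.26 − (-0.74) = 0.48 V, with n = 6 electrons transferred.
At equilibrium E = 0, so the Nernst equation gives ln K = nFE°/RT = (6)(96500)(0.48)/((8.314)(298)) = 112.17.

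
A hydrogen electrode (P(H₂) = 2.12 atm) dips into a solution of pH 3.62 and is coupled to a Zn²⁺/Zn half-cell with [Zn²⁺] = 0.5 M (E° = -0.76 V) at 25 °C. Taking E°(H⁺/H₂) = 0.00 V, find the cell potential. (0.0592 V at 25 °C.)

0.54 V

The hydrogen couple is the cathode, so E°_cell = 0.76 V; n = 2.
[H⁺] = 10^(−3.62) = 2.4 × 10^-4 M, and Q = [Zn²⁺]·P(H₂) / [H⁺]^2 = 1.84 × 10^7.
E = E° − (0.0592/2) log Q = 0.76 − (0.0592/2)(7.265) = 0.545 V.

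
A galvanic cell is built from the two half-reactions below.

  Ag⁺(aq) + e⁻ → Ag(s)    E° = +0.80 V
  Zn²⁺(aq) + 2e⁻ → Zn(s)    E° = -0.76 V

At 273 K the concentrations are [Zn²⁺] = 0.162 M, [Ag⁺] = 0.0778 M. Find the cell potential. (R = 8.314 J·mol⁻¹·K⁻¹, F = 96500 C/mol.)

1.52 V

The Ag⁺/Ag couple has the higher reduction potential and acts as the cathode, so E°_cell = +0.80 − (-0.76) = 1.56 V.
Balancing electrons gives n = 2; the reaction quotient is Q = [Zn²⁺]/[Ag⁺]^2 = 26.8.
E = E° − (RT/nF) ln Q = 1.56 − (8.314×273)/(2×96500) × (3.287) = 1.560 − 0.039 = 1.521 V.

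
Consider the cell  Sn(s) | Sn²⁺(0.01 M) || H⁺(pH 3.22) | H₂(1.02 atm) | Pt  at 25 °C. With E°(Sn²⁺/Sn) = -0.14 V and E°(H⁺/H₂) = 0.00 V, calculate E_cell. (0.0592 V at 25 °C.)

The hydrogen couple is the cathode, so E°_cell = 0.14 V; n = 2.
[H⁺] = 10^(−3.22) = 6 × 10^-4 M, and Q = [Sn²⁺]·P(H₂) / [H⁺]^2 = 2.81 × 10^4.
E = E° − (0.0592/2) log Q = 0.14 − (0.0592/2)(4.449) = 0.008 V.

0.008 V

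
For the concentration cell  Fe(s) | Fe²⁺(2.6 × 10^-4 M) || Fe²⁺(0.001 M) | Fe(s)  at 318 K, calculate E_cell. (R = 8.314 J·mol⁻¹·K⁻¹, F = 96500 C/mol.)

Both half-cells are Fe²⁺/Fe, so E°_cell = 0. The concentrated side is the cathode; the cell reaction moves Fe²⁺ from high to low concentration with n = 2.
Q = [Fe²⁺]_dilute/[Fe²⁺]_conc = 2.6 × 10^-4/0.001 = 0.260.
E = 0 − (RT/nF) ln Q = −((8.314×318)/(2×96500))(-1.347) = 0.0185 V.

0.018 V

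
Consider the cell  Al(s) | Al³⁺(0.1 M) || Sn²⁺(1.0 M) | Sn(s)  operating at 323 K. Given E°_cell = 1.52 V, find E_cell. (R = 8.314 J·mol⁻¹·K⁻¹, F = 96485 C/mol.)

1.54 V

Balancing electrons gives n = 6; the reaction quotient is Q = [Al³⁺]^2/[Sn²⁺]^3 = 0.0100.
E = E° − (RT/nF) ln Q = 1.52 − (8.314×323)/(6×96485) × (-4.605) = 1.520 + 0.021 = 1.541 V.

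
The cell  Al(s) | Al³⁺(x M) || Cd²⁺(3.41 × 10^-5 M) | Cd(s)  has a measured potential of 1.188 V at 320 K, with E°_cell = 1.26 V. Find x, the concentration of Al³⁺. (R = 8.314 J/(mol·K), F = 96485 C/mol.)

From the Nernst equation, ln Q = nF(E° − E)/RT = 6×96485×(1.26 − 1.188)/(8.314×320) = 15.667, so Q = 6.37 × 10^6.
With Q = [Al³⁺]^2/[Cd²⁺]^3 and the known concentrations, [Al³⁺]^2 in the numerator gives [Al³⁺] = 5 × 10^-4 M.

5 × 10^-4 M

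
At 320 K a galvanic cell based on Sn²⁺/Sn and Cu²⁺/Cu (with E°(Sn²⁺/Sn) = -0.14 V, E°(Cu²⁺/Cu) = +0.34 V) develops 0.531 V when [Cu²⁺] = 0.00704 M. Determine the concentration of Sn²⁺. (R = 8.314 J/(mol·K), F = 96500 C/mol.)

1.7 × 10^-4 M

From the Nernst equation, ln Q = nF(E° − E)/RT = 2×96500×(0.48 − 0.531)/(8.314×320) = -3.700, so Q = 0.0247.
With Q = [Sn²⁺]/[Cu²⁺] and the known concentrations, [Sn²⁺] in the numerator gives [Sn²⁺] = 1.7 × 10^-4 M.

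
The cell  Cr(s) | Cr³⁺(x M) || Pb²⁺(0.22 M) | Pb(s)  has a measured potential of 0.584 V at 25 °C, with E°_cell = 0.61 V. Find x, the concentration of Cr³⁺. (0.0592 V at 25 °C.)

2.1 M

From the Nernst equation, log Q = n(E° − E)/0.0592 = 6(0.61 − 0.584)/0.0592 = 2.635, so Q = 432.
With Q = [Cr³⁺]^2/[Pb²⁺]^3 and the known concentrations, [Cr³⁺]^2 in the numerator gives [Cr³⁺] = 2.1 M.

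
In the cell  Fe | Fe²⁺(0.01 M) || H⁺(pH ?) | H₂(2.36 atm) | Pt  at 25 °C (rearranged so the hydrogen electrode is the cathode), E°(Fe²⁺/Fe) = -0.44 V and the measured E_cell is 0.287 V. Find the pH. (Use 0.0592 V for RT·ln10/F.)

E°_cell = 0.44 V and n = 2.
log Q = n(E° − E)/0.0592 = 2×(0.44 − 0.287)/0.0592 = 5.169.
With Q = [Fe²⁺]·P(H₂) / [H⁺]^2, solving for [H⁺] gives log[H⁺] = -3.398, so pH = 3.40.

pH = 3.40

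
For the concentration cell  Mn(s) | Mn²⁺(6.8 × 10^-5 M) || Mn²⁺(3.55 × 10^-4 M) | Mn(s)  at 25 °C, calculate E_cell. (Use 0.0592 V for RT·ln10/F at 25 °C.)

0.021 V

Both half-cells are Mn²⁺/Mn, so E°_cell = 0. The concentrated side is the cathode; the cell reaction moves Mn²⁺ from high to low concentration with n = 2.
Q = [Mn²⁺]_dilute/[Mn²⁺]_conc = 6.8 × 10^-5/3.55 × 10^-4 = 0.192.
E = 0 − (0.0592/2) log Q = −(0.0592/2)(-0.718) = 0.0213 V.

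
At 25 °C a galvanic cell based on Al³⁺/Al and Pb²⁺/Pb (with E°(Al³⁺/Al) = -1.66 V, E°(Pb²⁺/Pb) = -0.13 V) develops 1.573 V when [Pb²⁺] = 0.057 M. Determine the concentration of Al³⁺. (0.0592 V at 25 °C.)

From the Nernst equation, log Q = n(E° − E)/0.0592 = 6(1.53 − 1.573)/0.0592 = -4.358, so Q = 4.38 × 10^-5.
With Q = [Al³⁺]^2/[Pb²⁺]^3 and the known concentrations, [Al³⁺]^2 in the numerator gives [Al³⁺] = 9 × 10^-5 M.

9 × 10^-5 M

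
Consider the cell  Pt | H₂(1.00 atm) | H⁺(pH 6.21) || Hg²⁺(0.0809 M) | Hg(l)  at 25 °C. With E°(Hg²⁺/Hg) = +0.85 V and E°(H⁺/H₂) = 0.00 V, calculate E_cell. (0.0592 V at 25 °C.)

1.19 V

The Hg²⁺/Hg couple is the cathode, so E°_cell = 0.85 V; n = 2.
[H⁺] = 10^(−6.21) = 6.2 × 10^-7 M, and Q = [H⁺]^2 / ([Hg²⁺]·P(H₂)) = 4.7 × 10^-12.
E = E° − (0.0592/2) log Q = 0.85 − (0.0592/2)(-11.328) = 1.185 V.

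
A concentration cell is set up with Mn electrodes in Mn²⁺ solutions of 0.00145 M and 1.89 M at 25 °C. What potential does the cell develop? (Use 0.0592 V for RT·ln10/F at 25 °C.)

0.092 V

Both half-cells are Mn²⁺/Mn, so E°_cell = 0. The concentrated side is the cathode; the cell reaction moves Mn²⁺ from high to low concentration with n = 2.
Q = [Mn²⁺]_dilute/[Mn²⁺]_conc = 0.00145/1.89 = 7.67 × 10^-4.
E = 0 − (0.0592/2) log Q = −(0.0592/2)(-3.115) = 0.0922 V.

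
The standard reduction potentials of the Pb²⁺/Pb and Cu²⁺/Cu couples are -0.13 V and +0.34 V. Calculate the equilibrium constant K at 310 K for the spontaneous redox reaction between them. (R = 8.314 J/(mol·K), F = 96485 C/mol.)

1.9 × 10^15

E°_cell = +0.34 − (-0.13) = 0.47 V, with n = 2 electrons transferred.
At equilibrium E = 0, so the Nernst equation gives ln K = nFE°/RT = (2)(96485)(0.47)/((8.314)(310)) = 35.19.
K = e^35.19 = 1.9 × 10^15.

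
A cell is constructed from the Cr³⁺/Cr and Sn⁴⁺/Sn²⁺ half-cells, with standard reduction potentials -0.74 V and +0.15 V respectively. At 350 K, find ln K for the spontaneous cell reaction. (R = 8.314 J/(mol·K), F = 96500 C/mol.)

E°_cell = +0.15 − (-0.74) = 0.89 V, with n = 6 electrons transferred.
At equilibrium E = 0, so the Nernst equation gives ln K = nFE°/RT = (6)(96500)(0.89)/((8.314)(350)) = 177.09.

ln K = 177.1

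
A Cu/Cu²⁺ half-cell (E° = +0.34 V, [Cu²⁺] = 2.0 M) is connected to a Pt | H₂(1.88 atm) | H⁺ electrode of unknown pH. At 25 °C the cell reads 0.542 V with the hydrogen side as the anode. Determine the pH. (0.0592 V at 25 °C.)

E°_cell = 0.34 V and n = 2.
log Q = n(E° − E)/0.0592 = 2×(0.34 − 0.542)/0.0592 = -6.824.
With Q = [H⁺]^2 / ([Cu²⁺]·P(H₂)), solving for [H⁺] gives log[H⁺] = -3.125, so pH = 3.12.

pH = 3.12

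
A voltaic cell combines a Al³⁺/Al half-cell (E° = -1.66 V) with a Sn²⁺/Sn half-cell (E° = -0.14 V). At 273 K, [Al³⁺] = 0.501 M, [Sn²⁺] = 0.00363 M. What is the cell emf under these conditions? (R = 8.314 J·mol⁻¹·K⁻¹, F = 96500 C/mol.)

1.46 V

The Sn²⁺/Sn couple has the higher reduction potential and acts as the cathode, so E°_cell = -0.14 − (-1.66) = 1.52 V.
Balancing electrons gives n = 6; the reaction quotient is Q = [Al³⁺]^2/[Sn²⁺]^3 = 5.25 × 10^6.
E = E° − (RT/nF) ln Q = 1.52 − (8.314×273)/(6×96500) × (15.473) = 1.520 − 0.061 = 1.459 V.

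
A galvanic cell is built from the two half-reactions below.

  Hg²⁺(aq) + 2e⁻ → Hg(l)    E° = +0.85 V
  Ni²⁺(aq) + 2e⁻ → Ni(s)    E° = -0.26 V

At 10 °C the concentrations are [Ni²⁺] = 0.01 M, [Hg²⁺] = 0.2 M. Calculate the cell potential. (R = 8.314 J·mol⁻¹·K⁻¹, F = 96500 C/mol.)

The Hg²⁺/Hg couple has the higher reduction potential and acts as the cathode, so E°_cell = +0.85 − (-0.26) = 1.11 V.
Balancing electrons gives n = 2; the reaction quotient is Q = [Ni²⁺]/[Hg²⁺] = 0.0500.
E = E° − (RT/nF) ln Q = 1.11 − (8.314×283)/(2×96500) × (-2.996) = 1.110 + 0.037 = 1.147 V.

1.15 V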